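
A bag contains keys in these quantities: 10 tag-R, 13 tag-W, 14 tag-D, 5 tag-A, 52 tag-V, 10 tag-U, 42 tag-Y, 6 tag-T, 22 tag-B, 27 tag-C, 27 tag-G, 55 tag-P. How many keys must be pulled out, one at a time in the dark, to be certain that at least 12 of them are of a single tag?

120

The 12 tags are the holes; the keys drawn are the pigeons.
To avoid 12 of any one tag, the worst case takes at most 11 of each tag, or every key of a tag that has fewer than 11.
That gives 10 + 11 + 11 + 5 + 11 + 10 + 11 + 6 + 11 + 11 + 11 + 11 = 119 keys with no tag reaching 12.
The next key forces some tag to 12, so 119 + 1 = 120.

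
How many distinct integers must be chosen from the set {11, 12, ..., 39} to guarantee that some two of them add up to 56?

19

Group the elements by complementary pair {x, 56−x}: {17,39}, {18,38}, {19,37}, …, giving 11 two-element pairs; the single value 28 (it cannot pair with itself since the integers are distinct); and 6 integers whose partner 56−x falls outside [11,39].
Treating each of those 18 groups as a pigeonhole, one can pick one integer per group — 18 integers — with no two summing to 56.
The 19th integer lands in an occupied pair, forcing a sum of 56.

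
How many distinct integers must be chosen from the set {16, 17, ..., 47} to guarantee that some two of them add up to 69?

20

Two chosen integers sum to 69 exactly when both halves of some pair {x, 69−x} with 22 ≤ x ≤ 69−x ≤ 47 are chosen — 13 such pairs.
The remaining 6 elements (those with no distinct partner in range) can never complete a 69-sum, so the worst case takes all of them and one from each pair: 6 + 13 = 19.
By the pigeonhole principle, the 20th integer has to be the second member of some pair, so 19 + 1 = 20.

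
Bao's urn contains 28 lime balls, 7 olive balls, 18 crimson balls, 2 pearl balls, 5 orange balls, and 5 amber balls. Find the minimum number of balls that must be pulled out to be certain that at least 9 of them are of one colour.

36

By pigeonhole, the 6 colours are the holes; the balls drawn are the pigeons.
To avoid 9 of any one colour, the worst case takes at most 8 of each colour, or every ball of a colour that has fewer than 8.
That gives 8 + 7 + 8 + 2 + 5 + 5 = 35 balls with no colour reaching 9.
The next ball forces some colour to 9, so 35 + 1 = 36.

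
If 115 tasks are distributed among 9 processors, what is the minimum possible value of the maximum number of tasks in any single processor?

The 9 processors are the holes and the 115 tasks are the pigeons.
If every processor held at most 12 tasks, the total would be at most 9 × 12 = 108, which is less than 115.
So some processor holds at least ⌈115/9⌉ = 13 tasks.

13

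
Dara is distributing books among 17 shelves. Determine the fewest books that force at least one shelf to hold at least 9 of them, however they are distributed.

137

With 136 books one could put exactly 8 in each of the 17 shelves, and no shelf would reach 9.
Pigeonhole: one more book must land in a shelf that already has 8, giving it 9.
So 17 × 8 + 1 = 137 books are required.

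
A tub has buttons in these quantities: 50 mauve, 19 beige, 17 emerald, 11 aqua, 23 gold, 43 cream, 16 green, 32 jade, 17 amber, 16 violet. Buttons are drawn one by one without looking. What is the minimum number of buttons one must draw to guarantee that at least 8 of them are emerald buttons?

235

In the worst case for collecting emerald buttons, every non-emerald button comes out first.
There are 50 + 19 + 11 + 23 + 43 + 16 + 32 + 17 + 16 = 227 non-emerald buttons altogether.
After those, each further button must be emerald, so 227 + 8 = 235 draws guarantee 8 emerald buttons.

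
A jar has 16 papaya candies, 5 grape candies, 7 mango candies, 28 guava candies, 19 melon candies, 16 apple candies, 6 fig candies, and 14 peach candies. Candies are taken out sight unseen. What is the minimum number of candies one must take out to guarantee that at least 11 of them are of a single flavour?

By the pigeonhole principle, put each drawn candy into a box by flavour. The largest draw with every box below 11 takes min(count, 10) from each flavour; flavours with fewer than 10 contribute all they have.
Σ min(cᵢ, 10) = 10 + 5 + 7 + 10 + 10 + 10 + 6 + 10 = 68.
Draw number 68 + 1 = 69 must push one box to 11.

69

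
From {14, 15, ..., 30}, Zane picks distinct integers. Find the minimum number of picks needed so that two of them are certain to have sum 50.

A set avoiding the sum 50 can contain at most one of each pair {x, 50−x}, plus the 7 elements whose complement lies outside the range or equal to its own complement.
The integers 14, …, 25 (12 of them) are such a set: any two sum to at least 14+15 = 29 and at most 24+25 = 49 < 50.
Pigeonhole: any 13th integer completes one of the 5 pairs, so 13 choices force a sum of 50.

13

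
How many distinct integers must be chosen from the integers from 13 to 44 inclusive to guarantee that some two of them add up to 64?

21

A set avoiding the sum 64 can contain at most one of each pair {x, 64−x}, plus the 8 elements whose complement lies outside the range or equal to its own complement.
The integers 13, …, 32 (20 of them) are such a set: any two sum to at least 13+14 = 27 and at most 31+32 = 63 < 64.
Any 21st integer completes one of the 12 pairs, so 21 choices force a sum of 64.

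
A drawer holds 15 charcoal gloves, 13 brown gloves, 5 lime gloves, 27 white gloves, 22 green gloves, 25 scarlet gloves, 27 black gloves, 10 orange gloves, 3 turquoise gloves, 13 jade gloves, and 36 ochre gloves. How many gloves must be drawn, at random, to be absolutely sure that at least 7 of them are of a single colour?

63

The 11 colours are the holes; the gloves drawn are the pigeons.
To avoid 7 of any one colour, the worst case takes at most 6 of each colour, or every glove of a colour that has fewer than 6.
That gives 6 + 6 + 5 + 6 + 6 + 6 + 6 + 6 + 3 + 6 + 6 = 62 gloves with no colour reaching 7.
The next glove forces some colour to 7, so 62 + 1 = 63.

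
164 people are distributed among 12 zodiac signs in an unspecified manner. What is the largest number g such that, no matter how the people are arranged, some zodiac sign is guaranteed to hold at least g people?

Pigeonhole: the 12 zodiac signs are the holes and the 164 people are the pigeons.
If every zodiac sign held at most 13 people, the total would be at most 12 × 13 = 156, which is less than 164.
So some zodiac sign holds at least ⌈164/12⌉ = 14 people.

14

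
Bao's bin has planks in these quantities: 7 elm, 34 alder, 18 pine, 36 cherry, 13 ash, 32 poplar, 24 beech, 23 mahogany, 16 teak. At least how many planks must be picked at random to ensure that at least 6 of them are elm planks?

In the worst case for collecting elm planks, every non-elm plank comes out first.
There are 34 + 18 + 36 + 13 + 32 + 24 + 23 + 16 = 196 non-elm planks altogether.
After those, each further plank must be elm, so 196 + 6 = 202 draws guarantee 6 elm planks.

202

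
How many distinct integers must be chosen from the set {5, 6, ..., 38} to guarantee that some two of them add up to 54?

Two chosen integers sum to 54 exactly when both halves of some pair {x, 54−x} with 16 ≤ x ≤ 54−x ≤ 38 are chosen — 11 such pairs.
The remaining 12 elements (those with no distinct partner in range) can never complete a 54-sum, so the worst case takes all of them and one from each pair: 12 + 11 = 23.
By pigeonhole, the 24th integer has to be the second member of some pair, so 23 + 1 = 24.

24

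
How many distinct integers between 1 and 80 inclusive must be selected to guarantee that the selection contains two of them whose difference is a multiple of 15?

16

Integers whose pairwise differences are multiples of 15 are exactly those sharing a remainder mod 15. The 15 residue classes mod 15 are the pigeonholes.
With 15 integers one could put 1 in each residue class and have no class reach 2.
The 16th integer pushes some class to 2, so 15·1 + 1 = 16.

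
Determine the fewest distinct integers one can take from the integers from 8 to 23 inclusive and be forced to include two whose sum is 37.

12

A set avoiding the sum 37 can contain at most one of each pair {x, 37−x}, plus the 6 elements whose complement lies outside the range.
The integers 8, …, 18 (11 of them) are such a set: any two sum to at least 8+9 = 17 and at most 17+18 = 35 < 37.
By the pigeonhole principle, any 12th integer completes one of the 5 pairs, so 12 choices force a sum of 37.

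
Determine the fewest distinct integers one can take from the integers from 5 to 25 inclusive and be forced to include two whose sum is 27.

Group the elements by complementary pair {x, 27−x}: {5,22}, {6,21}, {7,20}, …, giving 9 two-element pairs and 3 integers whose partner 27−x falls outside [5,25].
Treating each of those 12 groups as a pigeonhole, one can pick one integer per group — 12 integers — with no two summing to 27.
The 13th integer lands in an occupied pair, forcing a sum of 27.

13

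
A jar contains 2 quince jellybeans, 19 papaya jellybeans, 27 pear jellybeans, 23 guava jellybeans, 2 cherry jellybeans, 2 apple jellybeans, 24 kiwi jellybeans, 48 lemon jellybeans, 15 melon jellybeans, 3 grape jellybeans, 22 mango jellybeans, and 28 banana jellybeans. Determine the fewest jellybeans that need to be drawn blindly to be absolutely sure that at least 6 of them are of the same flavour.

50

An adversary could hand out at most 5 jellybeans per flavour (4 flavours run out sooner): 2 + 5 + 5 + 5 + 2 + 2 + 5 + 5 + 5 + 3 + 5 + 5 = 49 jellybeans and still no flavour has 6.
By the pigeonhole principle, one more jellybean lands in a flavour already at 5, so 50 draws are enough and 49 are not.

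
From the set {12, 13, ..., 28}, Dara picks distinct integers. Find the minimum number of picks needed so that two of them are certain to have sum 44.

12

Two chosen integers sum to 44 exactly when both halves of some pair {x, 44−x} with 16 ≤ x ≤ 44−x ≤ 28 are chosen — 6 such pairs.
The remaining 5 elements (those with no distinct partner in range) can never complete a 44-sum, so the worst case takes all of them and one from each pair: 5 + 6 = 11.
By pigeonhole, the 12th integer has to be the second member of some pair, so 11 + 1 = 12.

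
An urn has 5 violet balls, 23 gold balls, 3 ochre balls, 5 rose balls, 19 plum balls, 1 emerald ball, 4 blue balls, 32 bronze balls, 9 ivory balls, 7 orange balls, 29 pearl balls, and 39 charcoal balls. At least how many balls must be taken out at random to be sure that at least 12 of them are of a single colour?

90

An adversary could hand out at most 11 balls per colour (7 colours run out sooner): 5 + 11 + 3 + 5 + 11 + 1 + 4 + 11 + 9 + 7 + 11 + 11 = 89 balls and still no colour has 12.
Pigeonhole: one more ball lands in a colour already at 11, so 90 draws are enough and 89 are not.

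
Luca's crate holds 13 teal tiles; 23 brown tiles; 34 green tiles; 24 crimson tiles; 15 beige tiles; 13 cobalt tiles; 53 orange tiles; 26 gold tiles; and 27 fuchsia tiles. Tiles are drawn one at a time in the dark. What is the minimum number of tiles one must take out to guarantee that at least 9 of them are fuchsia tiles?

In the worst case for collecting fuchsia tiles, every non-fuchsia tile comes out first.
There are 13 + 23 + 34 + 24 + 15 + 13 + 53 + 26 = 201 non-fuchsia tiles altogether.
After those, each further tile must be fuchsia, so 201 + 9 = 210 draws guarantee 9 fuchsia tiles.

210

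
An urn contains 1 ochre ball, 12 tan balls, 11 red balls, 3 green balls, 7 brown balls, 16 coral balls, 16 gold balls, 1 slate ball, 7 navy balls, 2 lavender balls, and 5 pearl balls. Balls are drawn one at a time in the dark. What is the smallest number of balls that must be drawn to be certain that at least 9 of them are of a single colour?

59

An adversary could hand out at most 8 balls per colour (7 colours run out sooner): 1 + 8 + 8 + 3 + 7 + 8 + 8 + 1 + 7 + 2 + 5 = 58 balls and still no colour has 9.
One more ball lands in a colour already at 8, so 59 draws are enough and 58 are not.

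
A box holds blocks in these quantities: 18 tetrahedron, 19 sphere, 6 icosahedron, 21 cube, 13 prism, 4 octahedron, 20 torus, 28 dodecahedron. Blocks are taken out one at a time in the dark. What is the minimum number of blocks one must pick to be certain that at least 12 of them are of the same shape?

The 8 shapes are the holes; the blocks drawn are the pigeons.
To avoid 12 of any one shape, the worst case takes at most 11 of each shape, or every block of a shape that has fewer than 11.
That gives 11 + 11 + 6 + 11 + 11 + 4 + 11 + 11 = 76 blocks with no shape reaching 12.
The next block forces some shape to 12, so 76 + 1 = 77.

77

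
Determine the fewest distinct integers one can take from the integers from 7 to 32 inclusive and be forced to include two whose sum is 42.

16

Two chosen integers sum to 42 exactly when both halves of some pair {x, 42−x} with 10 ≤ x ≤ 42−x ≤ 32 are chosen — 11 such pairs.
The remaining 4 elements (those with no distinct partner in range) can never complete a 42-sum, so the worst case takes all of them and one from each pair: 4 + 11 = 15.
By pigeonhole, the 16th integer has to be the second member of some pair, so 15 + 1 = 16.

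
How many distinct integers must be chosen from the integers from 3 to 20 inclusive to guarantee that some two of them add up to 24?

11

Two chosen integers sum to 24 exactly when both halves of some pair {x, 24−x} with 4 ≤ x ≤ 24−x ≤ 20 are chosen — 8 such pairs.
The remaining 2 elements (those with no distinct partner in range) can never complete a 24-sum, so the worst case takes all of them and one from each pair: 2 + 8 = 10.
The 11th integer has to be the second member of some pair, so 10 + 1 = 11.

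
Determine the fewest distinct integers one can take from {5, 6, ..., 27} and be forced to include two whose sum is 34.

Group the elements by complementary pair {x, 34−x}: {7,27}, {8,26}, {9,25}, …, giving 10 two-element pairs, the single value 17 (it cannot pair with itself since the integers are distinct), and 2 integers whose partner 34−x falls outside [5,27].
Pigeonhole: treating each of those 13 groups as a pigeonhole, one can pick one integer per group — 13 integers — with no two summing to 34.
The 14th integer lands in an occupied pair, forcing a sum of 34.

14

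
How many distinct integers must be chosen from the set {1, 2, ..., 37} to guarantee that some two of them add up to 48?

Group the elements by complementary pair {x, 48−x}: {11,37}, {12,36}, {13,35}, …, giving 13 two-element pairs, the single value 24 (it cannot pair with itself since the integers are distinct), and 10 integers whose partner 48−x falls outside [1,37].
Treating each of those 24 groups as a pigeonhole, one can pick one integer per group — 24 integers — with no two summing to 48.
The 25th integer lands in an occupied pair, forcing a sum of 48.

25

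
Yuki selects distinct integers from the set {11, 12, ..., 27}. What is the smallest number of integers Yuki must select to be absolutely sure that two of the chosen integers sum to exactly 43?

Group the elements by complementary pair {x, 43−x}: {16,27}, {17,26}, {18,25}, …, giving 6 two-element pairs and 5 integers whose partner 43−x falls outside [11,27].
Pigeonhole: treating each of those 11 groups as a pigeonhole, one can pick one integer per group — 11 integers — with no two summing to 43.
The 12th integer lands in an occupied pair, forcing a sum of 43.

12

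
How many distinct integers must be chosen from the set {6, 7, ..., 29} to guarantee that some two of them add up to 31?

15

Two chosen integers sum to 31 exactly when both halves of some pair {x, 31−x} with 6 ≤ x ≤ 31−x ≤ 25 are chosen — 10 such pairs.
The remaining 4 elements (those with no distinct partner in range) can never complete a 31-sum, so the worst case takes all of them and one from each pair: 4 + 10 = 14.
Pigeonhole: the 15th integer has to be the second member of some pair, so 14 + 1 = 15.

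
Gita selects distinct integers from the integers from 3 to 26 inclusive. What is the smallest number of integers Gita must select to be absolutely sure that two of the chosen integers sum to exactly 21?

17

Group the elements by complementary pair {x, 21−x}: {3,18}, {4,17}, {5,16}, …, giving 8 two-element pairs and 8 integers whose partner 21−x falls outside [3,26].
By pigeonhole, treating each of those 16 groups as a pigeonhole, one can pick one integer per group — 16 integers — with no two summing to 21.
The 17th integer lands in an occupied pair, forcing a sum of 21.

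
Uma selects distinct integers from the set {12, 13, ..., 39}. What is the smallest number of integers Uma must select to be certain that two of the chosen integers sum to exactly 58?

19

Group the elements by complementary pair {x, 58−x}: {19,39}, {20,38}, {21,37}, …, giving 10 two-element pairs, the single value 29 (it cannot pair with itself since the integers are distinct), and 7 integers whose partner 58−x falls outside [12,39].
Treating each of those 18 groups as a pigeonhole, one can pick one integer per group — 18 integers — with no two summing to 58.
The 19th integer lands in an occupied pair, forcing a sum of 58.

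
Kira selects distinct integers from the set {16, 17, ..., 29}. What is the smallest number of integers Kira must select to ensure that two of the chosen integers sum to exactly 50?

Two chosen integers sum to 50 exactly when both halves of some pair {x, 50−x} with 21 ≤ x ≤ 50−x ≤ 29 are chosen — 4 such pairs.
The remaining 6 elements (those with no distinct partner in range) can never complete a 50-sum, so the worst case takes all of them and one from each pair: 6 + 4 = 10.
Pigeonhole: the 11th integer has to be the second member of some pair, so 10 + 1 = 11.

11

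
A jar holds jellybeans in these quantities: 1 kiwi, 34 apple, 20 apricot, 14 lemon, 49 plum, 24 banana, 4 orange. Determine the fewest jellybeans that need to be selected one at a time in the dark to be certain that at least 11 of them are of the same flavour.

Put each drawn jellybean into a box by flavour. The largest draw with every box below 11 takes min(count, 10) from each flavour; flavours with fewer than 10 contribute all they have.
Σ min(cᵢ, 10) = 1 + 10 + 10 + 10 + 10 + 10 + 4 = 55.
Draw number 55 + 1 = 56 must push one box to 11.

56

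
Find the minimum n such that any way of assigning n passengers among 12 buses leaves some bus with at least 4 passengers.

With 36 passengers one could put exactly 3 in each of the 12 buses, and no bus would reach 4.
By pigeonhole, one more passenger must land in a bus that already has 3, giving it 4.
So 12 × 3 + 1 = 37 passengers are required.

37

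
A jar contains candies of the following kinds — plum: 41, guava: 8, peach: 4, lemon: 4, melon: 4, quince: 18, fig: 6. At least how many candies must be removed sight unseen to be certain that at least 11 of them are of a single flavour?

Put each drawn candy into a box by flavour. The largest draw with every box below 11 takes min(count, 10) from each flavour; flavours with fewer than 10 contribute all they have.
Σ min(cᵢ, 10) = 10 + 8 + 4 + 4 + 4 + 10 + 6 = 46.
Draw number 46 + 1 = 47 must push one box to 11.

47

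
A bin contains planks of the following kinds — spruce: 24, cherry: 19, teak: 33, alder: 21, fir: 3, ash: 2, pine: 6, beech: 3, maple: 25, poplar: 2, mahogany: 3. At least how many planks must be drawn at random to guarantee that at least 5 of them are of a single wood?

An adversary could hand out at most 4 planks per wood (5 woods run out sooner): 4 + 4 + 4 + 4 + 3 + 2 + 4 + 3 + 4 + 2 + 3 = 37 planks and still no wood has 5.
One more plank lands in a wood already at 4, so 38 draws are enough and 37 are not.

38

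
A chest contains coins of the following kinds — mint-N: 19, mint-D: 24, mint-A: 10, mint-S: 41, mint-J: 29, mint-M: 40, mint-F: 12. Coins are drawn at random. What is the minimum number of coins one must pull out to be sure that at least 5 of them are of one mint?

29

Pigeonhole: the 7 mints are the holes; the coins drawn are the pigeons.
To avoid 5 of any one mint, the worst case takes at most 4 of each mint.
That gives 4 + 4 + 4 + 4 + 4 + 4 + 4 = 28 coins with no mint reaching 5.
The next coin forces some mint to 5, so 28 + 1 = 29.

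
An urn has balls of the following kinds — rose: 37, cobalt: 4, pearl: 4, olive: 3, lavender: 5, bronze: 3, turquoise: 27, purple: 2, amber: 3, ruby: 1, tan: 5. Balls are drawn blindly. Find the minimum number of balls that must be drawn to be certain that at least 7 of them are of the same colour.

43

Put each drawn ball into a box by colour. The largest draw with every box below 7 takes min(count, 6) from each colour; colours with fewer than 6 contribute all they have.
Σ min(cᵢ, 6) = 6 + 4 + 4 + 3 + 5 + 3 + 6 + 2 + 3 + 1 + 5 = 42.
Draw number 42 + 1 = 43 must push one box to 7.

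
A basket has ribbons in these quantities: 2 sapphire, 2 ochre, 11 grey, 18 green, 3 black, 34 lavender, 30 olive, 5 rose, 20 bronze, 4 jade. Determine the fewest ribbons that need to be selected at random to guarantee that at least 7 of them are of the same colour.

47

Put each drawn ribbon into a box by colour. The largest draw with every box below 7 takes min(count, 6) from each colour; colours with fewer than 6 contribute all they have.
Σ min(cᵢ, 6) = 2 + 2 + 6 + 6 + 3 + 6 + 6 + 5 + 6 + 4 = 46.
Draw number 46 + 1 = 47 must push one box to 7.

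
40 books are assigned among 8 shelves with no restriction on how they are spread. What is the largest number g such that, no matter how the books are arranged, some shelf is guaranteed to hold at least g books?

By pigeonhole, the 8 shelves are the holes and the 40 books are the pigeons.
If every shelf held at most 4 books, the total would be at most 8 × 4 = 32, which is less than 40.
So some shelf holds at least ⌈40/8⌉ = 5 books.

5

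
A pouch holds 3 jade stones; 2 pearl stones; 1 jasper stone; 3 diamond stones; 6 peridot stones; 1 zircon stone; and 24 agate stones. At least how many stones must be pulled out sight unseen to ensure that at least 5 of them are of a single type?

By pigeonhole, the 7 types are the holes; the stones drawn are the pigeons.
To avoid 5 of any one type, the worst case takes at most 4 of each type, or every stone of a type that has fewer than 4.
That gives 3 + 2 + 1 + 3 + 4 + 1 + 4 = 18 stones with no type reaching 5.
The next stone forces some type to 5, so 18 + 1 = 19.

19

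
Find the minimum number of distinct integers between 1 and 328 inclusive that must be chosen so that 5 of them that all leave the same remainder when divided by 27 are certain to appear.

109

The 27 residue classes mod 27 are the pigeonholes.
With 108 integers one could put 4 in each residue class and have no class reach 5.
The 109th integer pushes some class to 5, so 27·4 + 1 = 109.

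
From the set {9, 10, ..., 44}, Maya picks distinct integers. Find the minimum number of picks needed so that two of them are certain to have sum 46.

Two chosen integers sum to 46 exactly when both halves of some pair {x, 46−x} with 9 ≤ x ≤ 46−x ≤ 37 are chosen — 14 such pairs.
The remaining 8 elements (those with no distinct partner in range) can never complete a 46-sum, so the worst case takes all of them and one from each pair: 8 + 14 = 22.
The 23rd integer has to be the second member of some pair, so 22 + 1 = 23.

23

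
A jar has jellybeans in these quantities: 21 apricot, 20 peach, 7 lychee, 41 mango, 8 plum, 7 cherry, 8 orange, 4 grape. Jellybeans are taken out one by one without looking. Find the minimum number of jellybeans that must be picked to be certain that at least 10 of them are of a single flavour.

Put each drawn jellybean into a box by flavour. The largest draw with every box below 10 takes min(count, 9) from each flavour; flavours with fewer than 9 contribute all they have.
Σ min(cᵢ, 9) = 9 + 9 + 7 + 9 + 8 + 7 + 8 + 4 = 61.
Draw number 61 + 1 = 62 must push one box to 10.

62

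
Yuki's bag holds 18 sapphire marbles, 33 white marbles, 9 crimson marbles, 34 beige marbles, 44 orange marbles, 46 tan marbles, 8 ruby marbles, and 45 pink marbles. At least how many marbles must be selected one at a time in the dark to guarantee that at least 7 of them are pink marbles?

199

In the worst case for collecting pink marbles, every non-pink marble comes out first.
There are 18 + 33 + 9 + 34 + 44 + 46 + 8 = 192 non-pink marbles altogether.
After those, each further marble must be pink, so 192 + 7 = 199 draws guarantee 7 pink marbles.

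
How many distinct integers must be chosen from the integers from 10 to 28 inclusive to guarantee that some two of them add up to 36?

A set avoiding the sum 36 can contain at most one of each pair {x, 36−x}, plus the 3 elements whose complement lies outside the range or equal to its own complement.
The integers 18, …, 28 (11 of them) are such a set: any two sum to at least 18+19 = 37 > 36.
Any 12th integer completes one of the 8 pairs, so 12 choices force a sum of 36.

12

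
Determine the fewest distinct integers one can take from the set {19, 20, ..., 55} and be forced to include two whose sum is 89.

27

A set avoiding the sum 89 can contain at most one of each pair {x, 89−x}, plus the 15 elements whose complement lies outside the range.
The integers 19, …, 44 (26 of them) are such a set: any two sum to at least 19+20 = 39 and at most 43+44 = 87 < 89.
By the pigeonhole principle, any 27th integer completes one of the 11 pairs, so 27 choices force a sum of 89.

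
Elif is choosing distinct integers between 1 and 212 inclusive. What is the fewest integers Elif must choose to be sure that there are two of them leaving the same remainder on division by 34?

By pigeonhole, the 34 residue classes mod 34 are the pigeonholes.
With 34 integers one could put 1 in each residue class and have no class reach 2.
The 35th integer pushes some class to 2, so 34·1 + 1 = 35.

35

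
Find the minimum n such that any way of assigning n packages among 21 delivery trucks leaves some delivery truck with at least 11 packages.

211

With 210 packages one could put exactly 10 in each of the 21 delivery trucks, and no delivery truck would reach 11.
One more package must land in a delivery truck that already has 10, giving it 11.
So 21 × 10 + 1 = 211 packages are required.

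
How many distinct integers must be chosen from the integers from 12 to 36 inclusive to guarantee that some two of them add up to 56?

18

Two chosen integers sum to 56 exactly when both halves of some pair {x, 56−x} with 20 ≤ x ≤ 56−x ≤ 36 are chosen — 8 such pairs.
The remaining 9 elements (those with no distinct partner in range) can never complete a 56-sum, so the worst case takes all of them and one from each pair: 9 + 8 = 17.
The 18th integer has to be the second member of some pair, so 17 + 1 = 18.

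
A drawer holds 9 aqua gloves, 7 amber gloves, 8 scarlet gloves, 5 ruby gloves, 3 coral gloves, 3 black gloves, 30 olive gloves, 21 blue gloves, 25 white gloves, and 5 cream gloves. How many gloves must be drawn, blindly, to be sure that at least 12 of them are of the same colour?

An adversary could hand out at most 11 gloves per colour (7 colours run out sooner): 9 + 7 + 8 + 5 + 3 + 3 + 11 + 11 + 11 + 5 = 73 gloves and still no colour has 12.
Pigeonhole: one more glove lands in a colour already at 11, so 74 draws are enough and 73 are not.

74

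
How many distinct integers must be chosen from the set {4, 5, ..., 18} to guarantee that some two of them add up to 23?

Group the elements by complementary pair {x, 23−x}: {5,18}, {6,17}, {7,16}, …, giving 7 two-element pairs and 1 integer whose partner 23−x falls outside [4,18].
Treating each of those 8 groups as a pigeonhole, one can pick one integer per group — 8 integers — with no two summing to 23.
The 9th integer lands in an occupied pair, forcing a sum of 23.

9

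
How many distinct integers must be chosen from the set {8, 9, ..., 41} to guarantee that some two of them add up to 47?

19

Group the elements by complementary pair {x, 47−x}: {8,39}, {9,38}, {10,37}, …, giving 16 two-element pairs and 2 integers whose partner 47−x falls outside [8,41].
Treating each of those 18 groups as a pigeonhole, one can pick one integer per group — 18 integers — with no two summing to 47.
The 19th integer lands in an occupied pair, forcing a sum of 47.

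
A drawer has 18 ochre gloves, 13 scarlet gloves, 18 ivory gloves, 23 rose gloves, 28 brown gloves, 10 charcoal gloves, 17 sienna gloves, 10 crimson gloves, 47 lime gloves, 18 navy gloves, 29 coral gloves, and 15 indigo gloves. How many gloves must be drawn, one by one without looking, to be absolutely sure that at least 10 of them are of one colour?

109

Put each drawn glove into a box by colour. The largest draw with every box below 10 takes min(count, 9) from each colour.
Σ min(cᵢ, 9) = 9 + 9 + 9 + 9 + 9 + 9 + 9 + 9 + 9 + 9 + 9 + 9 = 108.
Draw number 108 + 1 = 109 must push one box to 10.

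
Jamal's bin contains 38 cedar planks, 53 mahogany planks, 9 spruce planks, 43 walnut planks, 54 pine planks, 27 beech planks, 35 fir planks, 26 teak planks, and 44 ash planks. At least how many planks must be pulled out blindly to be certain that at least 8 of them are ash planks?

293

In the worst case for collecting ash planks, every non-ash plank comes out first.
There are 38 + 53 + 9 + 43 + 54 + 27 + 35 + 26 = 285 non-ash planks altogether.
After those, each further plank must be ash, so 285 + 8 = 293 draws guarantee 8 ash planks.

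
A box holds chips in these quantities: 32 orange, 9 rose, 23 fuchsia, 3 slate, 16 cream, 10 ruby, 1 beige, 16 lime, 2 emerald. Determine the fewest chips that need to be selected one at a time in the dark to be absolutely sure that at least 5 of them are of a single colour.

Put each drawn chip into a box by colour. The largest draw with every box below 5 takes min(count, 4) from each colour; colours with fewer than 4 contribute all they have.
Σ min(cᵢ, 4) = 4 + 4 + 4 + 3 + 4 + 4 + 1 + 4 + 2 = 30.
Draw number 30 + 1 = 31 must push one box to 5.

31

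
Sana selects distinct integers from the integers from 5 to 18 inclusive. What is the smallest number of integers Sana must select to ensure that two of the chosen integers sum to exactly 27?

Group the elements by complementary pair {x, 27−x}: {9,18}, {10,17}, {11,16}, …, giving 5 two-element pairs and 4 integers whose partner 27−x falls outside [5,18].
By pigeonhole, treating each of those 9 groups as a pigeonhole, one can pick one integer per group — 9 integers — with no two summing to 27.
The 10th integer lands in an occupied pair, forcing a sum of 27.

10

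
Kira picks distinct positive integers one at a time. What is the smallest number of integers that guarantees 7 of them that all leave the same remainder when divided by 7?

By the pigeonhole principle, the 7 residue classes mod 7 are the pigeonholes.
With 42 integers one could put 6 in each residue class and have no class reach 7.
The 43rd integer pushes some class to 7, so 7·6 + 1 = 43.

43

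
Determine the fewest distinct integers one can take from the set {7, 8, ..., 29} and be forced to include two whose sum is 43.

Two chosen integers sum to 43 exactly when both halves of some pair {x, 43−x} with 14 ≤ x ≤ 43−x ≤ 29 are chosen — 8 such pairs.
The remaining 7 elements (those with no distinct partner in range) can never complete a 43-sum, so the worst case takes all of them and one from each pair: 7 + 8 = 15.
The 16th integer has to be the second member of some pair, so 15 + 1 = 16.

16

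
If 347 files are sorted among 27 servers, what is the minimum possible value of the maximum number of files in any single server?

13

By the pigeonhole principle, the 27 servers are the holes and the 347 files are the pigeons.
If every server held at most 12 files, the total would be at most 27 × 12 = 324, which is less than 347.
So some server holds at least ⌈347/27⌉ = 13 files.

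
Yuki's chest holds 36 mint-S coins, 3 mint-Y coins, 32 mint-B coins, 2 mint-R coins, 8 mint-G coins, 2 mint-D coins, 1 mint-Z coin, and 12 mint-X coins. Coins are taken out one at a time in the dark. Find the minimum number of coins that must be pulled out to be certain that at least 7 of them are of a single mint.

33

An adversary could hand out at most 6 coins per mint (4 mints run out sooner): 6 + 3 + 6 + 2 + 6 + 2 + 1 + 6 = 32 coins and still no mint has 7.
One more coin lands in a mint already at 6, so 33 draws are enough and 32 are not.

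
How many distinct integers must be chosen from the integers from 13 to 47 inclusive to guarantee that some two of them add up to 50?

A set avoiding the sum 50 can contain at most one of each pair {x, 50−x}, plus the 11 elements whose complement lies outside the range or equal to its own complement.
The integers 25, …, 47 (23 of them) are such a set: any two sum to at least 25+26 = 51 > 50.
Pigeonhole: any 24th integer completes one of the 12 pairs, so 24 choices force a sum of 50.

24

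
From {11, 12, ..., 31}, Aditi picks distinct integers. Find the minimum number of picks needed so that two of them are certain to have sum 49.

15

Group the elements by complementary pair {x, 49−x}: {18,31}, {19,30}, {20,29}, …, giving 7 two-element pairs and 7 integers whose partner 49−x falls outside [11,31].
By pigeonhole, treating each of those 14 groups as a pigeonhole, one can pick one integer per group — 14 integers — with no two summing to 49.
The 15th integer lands in an occupied pair, forcing a sum of 49.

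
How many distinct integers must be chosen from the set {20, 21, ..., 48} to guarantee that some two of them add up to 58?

21

A set avoiding the sum 58 can contain at most one of each pair {x, 58−x}, plus the 11 elements whose complement lies outside the range or equal to its own complement.
The integers 29, …, 48 (20 of them) are such a set: any two sum to at least 29+30 = 59 > 58.
By pigeonhole, any 21st integer completes one of the 9 pairs, so 21 choices force a sum of 58.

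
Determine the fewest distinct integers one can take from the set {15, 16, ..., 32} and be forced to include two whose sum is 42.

A set avoiding the sum 42 can contain at most one of each pair {x, 42−x}, plus the 6 elements whose complement lies outside the range or equal to its own complement.
The integers 21, …, 32 (12 of them) are such a set: any two sum to at least 21+22 = 43 > 42.
Pigeonhole: any 13th integer completes one of the 6 pairs, so 13 choices force a sum of 42.

13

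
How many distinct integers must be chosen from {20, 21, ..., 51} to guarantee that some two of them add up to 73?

Group the elements by complementary pair {x, 73−x}: {22,51}, {23,50}, {24,49}, …, giving 15 two-element pairs and 2 integers whose partner 73−x falls outside [20,51].
Pigeonhole: treating each of those 17 groups as a pigeonhole, one can pick one integer per group — 17 integers — with no two summing to 73.
The 18th integer lands in an occupied pair, forcing a sum of 73.

18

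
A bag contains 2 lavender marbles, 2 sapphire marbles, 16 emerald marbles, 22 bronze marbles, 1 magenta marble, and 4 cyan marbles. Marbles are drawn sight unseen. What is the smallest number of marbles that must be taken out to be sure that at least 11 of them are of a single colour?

30

An adversary could hand out at most 10 marbles per colour (4 colours run out sooner): 2 + 2 + 10 + 10 + 1 + 4 = 29 marbles and still no colour has 11.
One more marble lands in a colour already at 10, so 30 draws are enough and 29 are not.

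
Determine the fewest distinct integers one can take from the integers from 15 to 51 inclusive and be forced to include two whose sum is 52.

Two chosen integers sum to 52 exactly when both halves of some pair {x, 52−x} with 15 ≤ x ≤ 52−x ≤ 37 are chosen — 11 such pairs.
The remaining 15 elements (those with no distinct partner in range) can never complete a 52-sum, so the worst case takes all of them and one from each pair: 15 + 11 = 26.
The 27th integer has to be the second member of some pair, so 26 + 1 = 27.

27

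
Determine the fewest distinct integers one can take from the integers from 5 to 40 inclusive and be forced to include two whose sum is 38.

Two chosen integers sum to 38 exactly when both halves of some pair {x, 38−x} with 5 ≤ x ≤ 38−x ≤ 33 are chosen — 14 such pairs.
The remaining 8 elements (those with no distinct partner in range) can never complete a 38-sum, so the worst case takes all of them and one from each pair: 8 + 14 = 22.
Pigeonhole: the 23rd integer has to be the second member of some pair, so 22 + 1 = 23.

23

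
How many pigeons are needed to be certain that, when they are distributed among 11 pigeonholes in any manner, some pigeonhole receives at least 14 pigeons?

With 143 pigeons one could put exactly 13 in each of the 11 pigeonholes, and no pigeonhole would reach 14.
Pigeonhole: one more pigeon must land in a pigeonhole that already has 13, giving it 14.
So 11 × 13 + 1 = 144 pigeons are required.

144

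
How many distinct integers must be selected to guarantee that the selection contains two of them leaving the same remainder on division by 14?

15

Pigeonhole: the 14 residue classes mod 14 are the pigeonholes.
With 14 integers one could put 1 in each residue class and have no class reach 2.
The 15th integer pushes some class to 2, so 14·1 + 1 = 15.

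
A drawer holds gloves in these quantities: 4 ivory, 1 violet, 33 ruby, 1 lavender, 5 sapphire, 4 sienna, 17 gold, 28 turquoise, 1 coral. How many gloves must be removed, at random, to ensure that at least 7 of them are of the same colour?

Put each drawn glove into a box by colour. The largest draw with every box below 7 takes min(count, 6) from each colour; colours with fewer than 6 contribute all they have.
Σ min(cᵢ, 6) = 4 + 1 + 6 + 1 + 5 + 4 + 6 + 6 + 1 = 34.
Draw number 34 + 1 = 35 must push one box to 7.

35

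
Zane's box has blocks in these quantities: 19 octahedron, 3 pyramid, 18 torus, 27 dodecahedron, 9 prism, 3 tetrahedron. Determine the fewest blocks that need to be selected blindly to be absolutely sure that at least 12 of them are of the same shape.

An adversary could hand out at most 11 blocks per shape (pyramid, prism, tetrahedron run out sooner): 11 + 3 + 11 + 11 + 9 + 3 = 48 blocks and still no shape has 12.
Pigeonhole: one more block lands in a shape already at 11, so 49 draws are enough and 48 are not.

49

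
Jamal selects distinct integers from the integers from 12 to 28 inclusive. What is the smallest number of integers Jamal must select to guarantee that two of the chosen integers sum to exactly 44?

12

A set avoiding the sum 44 can contain at most one of each pair {x, 44−x}, plus the 5 elements whose complement lies outside the range or equal to its own complement.
The integers 12, …, 22 (11 of them) are such a set: any two sum to at least 12+13 = 25 and at most 21+22 = 43 < 44.
By the pigeonhole principle, any 12th integer completes one of the 6 pairs, so 12 choices force a sum of 44.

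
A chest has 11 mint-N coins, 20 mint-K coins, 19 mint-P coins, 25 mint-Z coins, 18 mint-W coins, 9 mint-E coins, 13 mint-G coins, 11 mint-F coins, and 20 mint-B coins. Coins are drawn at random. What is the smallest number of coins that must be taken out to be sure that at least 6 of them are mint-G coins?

In the worst case for collecting mint-G coins, every non-mint-G coin comes out first.
There are 11 + 20 + 19 + 25 + 18 + 9 + 11 + 20 = 133 non-mint-G coins altogether.
After those, each further coin must be mint-G, so 133 + 6 = 139 draws guarantee 6 mint-G coins.

139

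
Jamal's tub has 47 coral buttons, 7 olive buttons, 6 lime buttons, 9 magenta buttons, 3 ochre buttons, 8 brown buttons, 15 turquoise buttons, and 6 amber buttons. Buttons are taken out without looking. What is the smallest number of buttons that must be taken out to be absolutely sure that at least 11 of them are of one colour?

An adversary could hand out at most 10 buttons per colour (6 colours run out sooner): 10 + 7 + 6 + 9 + 3 + 8 + 10 + 6 = 59 buttons and still no colour has 11.
One more button lands in a colour already at 10, so 60 draws are enough and 59 are not.

60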